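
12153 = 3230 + 8923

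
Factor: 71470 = 2^1*5^1*7^1*1021^1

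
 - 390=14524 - 14914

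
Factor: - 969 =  - 3^1*17^1 * 19^1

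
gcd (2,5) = 1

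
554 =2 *277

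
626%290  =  46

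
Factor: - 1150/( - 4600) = 2^( - 2 ) = 1/4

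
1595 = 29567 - 27972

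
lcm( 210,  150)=1050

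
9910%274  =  46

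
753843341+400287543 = 1154130884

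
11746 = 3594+8152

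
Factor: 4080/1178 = 2^3 * 3^1*5^1*17^1 * 19^(  -  1) * 31^( - 1)=2040/589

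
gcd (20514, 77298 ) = 78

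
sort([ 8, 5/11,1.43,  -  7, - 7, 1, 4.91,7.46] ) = [ - 7 ,  -  7 , 5/11,  1,1.43, 4.91,7.46,8]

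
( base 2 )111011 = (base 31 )1S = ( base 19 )32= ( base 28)23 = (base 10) 59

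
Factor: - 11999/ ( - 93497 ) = 13^2 *71^1*93497^( - 1)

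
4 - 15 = -11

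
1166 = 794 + 372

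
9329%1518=221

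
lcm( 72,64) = 576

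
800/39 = 800/39 = 20.51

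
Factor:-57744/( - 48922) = 72/61 = 2^3 * 3^2*61^( -1)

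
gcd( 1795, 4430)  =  5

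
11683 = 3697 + 7986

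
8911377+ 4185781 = 13097158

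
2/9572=1/4786 =0.00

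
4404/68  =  1101/17 = 64.76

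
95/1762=95/1762 = 0.05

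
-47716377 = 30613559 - 78329936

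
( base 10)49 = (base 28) 1L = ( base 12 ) 41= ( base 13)3a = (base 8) 61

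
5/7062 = 5/7062= 0.00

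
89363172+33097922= 122461094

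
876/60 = 73/5=14.60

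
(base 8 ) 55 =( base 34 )1b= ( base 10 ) 45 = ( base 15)30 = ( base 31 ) 1e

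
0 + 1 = 1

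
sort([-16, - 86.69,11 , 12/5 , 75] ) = [-86.69 , - 16 , 12/5,11, 75 ] 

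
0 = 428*0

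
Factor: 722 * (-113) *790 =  - 2^2*5^1* 19^2 * 79^1*113^1 = - 64452940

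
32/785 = 32/785 = 0.04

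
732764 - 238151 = 494613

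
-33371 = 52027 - 85398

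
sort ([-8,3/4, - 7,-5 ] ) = [ - 8,- 7, - 5,3/4 ]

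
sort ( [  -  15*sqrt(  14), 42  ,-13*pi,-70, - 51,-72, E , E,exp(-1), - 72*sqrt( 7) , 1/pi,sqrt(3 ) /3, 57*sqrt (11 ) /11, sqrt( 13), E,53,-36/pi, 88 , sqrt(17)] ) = [ - 72*sqrt(7),-72,  -  70 , - 15*sqrt( 14), - 51,-13*pi,-36/pi, 1/pi,  exp( - 1 ), sqrt( 3)/3, E,  E,E,sqrt( 13)  ,  sqrt( 17),  57*sqrt( 11) /11, 42, 53,  88]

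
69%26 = 17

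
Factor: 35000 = 2^3*5^4*7^1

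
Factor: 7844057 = 13^1*603389^1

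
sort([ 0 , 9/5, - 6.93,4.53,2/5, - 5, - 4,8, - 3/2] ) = [ - 6.93, - 5, - 4, - 3/2, 0,2/5,9/5,4.53,8 ] 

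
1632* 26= 42432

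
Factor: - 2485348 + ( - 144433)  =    -  7^3*11^1*17^1* 41^1 = - 2629781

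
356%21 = 20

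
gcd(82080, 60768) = 288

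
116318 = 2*58159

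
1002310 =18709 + 983601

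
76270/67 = 76270/67 = 1138.36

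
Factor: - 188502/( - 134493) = 2^1*89^1 * 127^( - 1)  =  178/127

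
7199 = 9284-2085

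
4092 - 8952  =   - 4860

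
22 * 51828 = 1140216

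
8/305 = 8/305  =  0.03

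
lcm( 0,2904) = 0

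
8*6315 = 50520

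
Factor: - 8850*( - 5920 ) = 52392000 = 2^6*3^1*5^3*37^1*59^1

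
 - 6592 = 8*( - 824 ) 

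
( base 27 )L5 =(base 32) HS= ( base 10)572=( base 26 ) M0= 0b1000111100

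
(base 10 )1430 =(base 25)275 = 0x596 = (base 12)9b2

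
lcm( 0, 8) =0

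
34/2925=34/2925 = 0.01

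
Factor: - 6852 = - 2^2*3^1 * 571^1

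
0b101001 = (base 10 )41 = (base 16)29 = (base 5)131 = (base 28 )1d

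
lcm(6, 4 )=12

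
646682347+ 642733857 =1289416204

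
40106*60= 2406360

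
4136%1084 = 884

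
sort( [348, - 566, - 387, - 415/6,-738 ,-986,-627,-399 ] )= [ - 986, - 738, - 627, - 566, - 399,-387, - 415/6,  348] 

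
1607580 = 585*2748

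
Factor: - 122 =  - 2^1*61^1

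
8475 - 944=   7531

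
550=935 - 385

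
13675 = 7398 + 6277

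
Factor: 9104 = 2^4*569^1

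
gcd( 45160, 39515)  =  5645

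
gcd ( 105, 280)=35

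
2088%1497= 591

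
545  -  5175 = -4630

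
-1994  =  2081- 4075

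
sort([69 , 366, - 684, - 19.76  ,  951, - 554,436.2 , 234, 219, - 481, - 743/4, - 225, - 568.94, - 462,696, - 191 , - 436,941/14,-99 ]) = [ - 684, - 568.94, - 554 , - 481, - 462, - 436 , - 225,-191, - 743/4 , -99,-19.76, 941/14, 69,219,234,  366,436.2,696 , 951]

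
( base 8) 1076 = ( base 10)574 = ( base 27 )l7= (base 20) 18e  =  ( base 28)ke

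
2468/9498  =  1234/4749 = 0.26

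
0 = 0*66692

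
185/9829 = 185/9829 = 0.02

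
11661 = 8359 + 3302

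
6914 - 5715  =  1199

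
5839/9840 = 5839/9840 = 0.59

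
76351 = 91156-14805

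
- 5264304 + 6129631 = 865327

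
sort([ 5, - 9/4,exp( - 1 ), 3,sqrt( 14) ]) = [ - 9/4,exp( - 1) , 3,sqrt( 14), 5] 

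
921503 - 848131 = 73372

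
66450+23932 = 90382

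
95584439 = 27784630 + 67799809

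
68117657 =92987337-24869680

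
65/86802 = 65/86802 = 0.00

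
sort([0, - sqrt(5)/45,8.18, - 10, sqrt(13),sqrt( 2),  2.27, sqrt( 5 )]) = [ - 10,-sqrt ( 5 )/45,0 , sqrt(2 ),sqrt( 5 ),2.27 , sqrt(13), 8.18] 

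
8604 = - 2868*( - 3)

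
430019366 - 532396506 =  - 102377140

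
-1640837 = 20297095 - 21937932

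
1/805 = 1/805= 0.00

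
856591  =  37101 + 819490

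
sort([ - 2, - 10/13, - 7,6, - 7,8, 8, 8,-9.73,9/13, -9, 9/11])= [ - 9.73,-9,-7, - 7, - 2, - 10/13,9/13,9/11 , 6 , 8, 8,8]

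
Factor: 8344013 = 8344013^1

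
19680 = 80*246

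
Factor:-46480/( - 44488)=70/67  =  2^1*5^1*7^1 * 67^( - 1)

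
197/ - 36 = - 197/36=-  5.47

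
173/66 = 173/66 = 2.62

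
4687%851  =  432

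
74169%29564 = 15041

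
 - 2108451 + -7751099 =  - 9859550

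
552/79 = 552/79= 6.99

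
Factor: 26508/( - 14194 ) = -2^1*3^1 * 47^1 * 151^( - 1) = - 282/151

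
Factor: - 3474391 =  - 283^1*12277^1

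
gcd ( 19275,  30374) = 1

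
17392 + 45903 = 63295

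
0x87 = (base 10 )135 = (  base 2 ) 10000111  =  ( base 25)5A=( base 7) 252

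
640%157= 12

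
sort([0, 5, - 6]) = [ - 6,0, 5]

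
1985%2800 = 1985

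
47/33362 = 47/33362 = 0.00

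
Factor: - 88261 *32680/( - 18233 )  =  2^3 * 5^1*19^1 * 43^1 * 18233^( - 1) * 88261^1 = 2884369480/18233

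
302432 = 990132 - 687700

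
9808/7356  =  4/3 = 1.33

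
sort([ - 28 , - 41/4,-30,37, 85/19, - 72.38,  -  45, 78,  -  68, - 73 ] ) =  [ - 73,-72.38,  -  68, - 45,  -  30,  -  28, - 41/4,85/19 , 37, 78]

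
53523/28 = 1911 + 15/28 = 1911.54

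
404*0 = 0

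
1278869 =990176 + 288693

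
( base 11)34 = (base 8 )45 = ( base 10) 37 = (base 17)23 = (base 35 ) 12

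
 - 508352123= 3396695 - 511748818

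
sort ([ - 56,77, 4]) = [-56,4,77]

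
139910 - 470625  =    -  330715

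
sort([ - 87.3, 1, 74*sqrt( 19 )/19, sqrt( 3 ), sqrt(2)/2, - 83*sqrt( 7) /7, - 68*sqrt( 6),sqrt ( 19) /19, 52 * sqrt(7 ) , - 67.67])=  [ - 68*sqrt( 6 ), - 87.3, - 67.67, - 83*sqrt( 7)/7,sqrt( 19)/19, sqrt( 2 ) /2, 1, sqrt( 3), 74*sqrt (19)/19,52*sqrt( 7)]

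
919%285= 64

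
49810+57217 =107027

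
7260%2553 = 2154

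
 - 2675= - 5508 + 2833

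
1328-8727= - 7399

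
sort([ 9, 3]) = [ 3,9 ] 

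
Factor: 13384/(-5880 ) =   -  3^(-1)*5^(-1)*7^(-1 )*239^1 = -239/105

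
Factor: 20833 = 83^1 * 251^1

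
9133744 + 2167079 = 11300823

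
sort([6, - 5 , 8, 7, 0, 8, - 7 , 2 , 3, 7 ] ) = [-7, -5,  0,2, 3,6,  7, 7, 8, 8 ] 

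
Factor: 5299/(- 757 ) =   -  7^1 = - 7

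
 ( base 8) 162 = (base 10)114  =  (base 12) 96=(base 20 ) 5E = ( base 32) 3i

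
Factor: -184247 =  - 7^1*26321^1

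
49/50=49/50 = 0.98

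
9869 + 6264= 16133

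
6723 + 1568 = 8291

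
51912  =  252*206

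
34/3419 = 34/3419 = 0.01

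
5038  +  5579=10617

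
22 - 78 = -56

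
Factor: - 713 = - 23^1*31^1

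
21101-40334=-19233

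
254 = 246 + 8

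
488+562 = 1050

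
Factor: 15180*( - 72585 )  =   - 1101840300 = - 2^2*3^3 *5^2*11^1*23^1*1613^1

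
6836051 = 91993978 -85157927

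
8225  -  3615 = 4610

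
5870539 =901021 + 4969518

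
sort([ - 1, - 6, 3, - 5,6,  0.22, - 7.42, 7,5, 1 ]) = [-7.42, - 6, - 5,  -  1 , 0.22 , 1, 3, 5, 6 , 7 ]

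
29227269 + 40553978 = 69781247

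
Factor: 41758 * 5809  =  242572222 = 2^1 * 37^1*157^1*20879^1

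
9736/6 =1622 + 2/3=1622.67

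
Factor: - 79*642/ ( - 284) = 2^ ( - 1 ) * 3^1*71^ (-1) * 79^1*107^1 = 25359/142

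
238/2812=119/1406 = 0.08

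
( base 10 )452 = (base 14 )244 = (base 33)DN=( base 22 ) kc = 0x1C4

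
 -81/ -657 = 9/73  =  0.12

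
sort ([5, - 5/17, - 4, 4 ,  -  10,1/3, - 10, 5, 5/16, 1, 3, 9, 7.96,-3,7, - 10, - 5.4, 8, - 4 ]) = [ - 10, - 10,-10, - 5.4, - 4,-4, - 3,- 5/17 , 5/16,1/3, 1, 3, 4, 5, 5,7, 7.96, 8, 9 ]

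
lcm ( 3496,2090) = 192280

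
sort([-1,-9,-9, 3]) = [ - 9,  -  9, - 1,3] 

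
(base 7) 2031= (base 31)MQ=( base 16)2c4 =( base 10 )708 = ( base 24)15c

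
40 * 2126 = 85040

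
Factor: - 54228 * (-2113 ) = 2^2 * 3^1*2113^1 * 4519^1 = 114583764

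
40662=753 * 54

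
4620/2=2310 = 2310.00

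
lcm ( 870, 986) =14790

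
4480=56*80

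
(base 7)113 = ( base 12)4b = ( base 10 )59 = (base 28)23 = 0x3B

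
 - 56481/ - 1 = 56481/1  =  56481.00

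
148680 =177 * 840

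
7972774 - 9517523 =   -  1544749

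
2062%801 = 460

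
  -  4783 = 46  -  4829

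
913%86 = 53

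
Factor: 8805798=2^1*3^2*31^1*43^1 * 367^1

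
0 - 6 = -6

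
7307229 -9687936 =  - 2380707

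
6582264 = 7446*884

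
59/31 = 1 + 28/31 = 1.90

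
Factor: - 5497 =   -  23^1*239^1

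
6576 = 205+6371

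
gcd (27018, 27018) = 27018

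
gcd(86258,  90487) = 1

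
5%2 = 1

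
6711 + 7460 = 14171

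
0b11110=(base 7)42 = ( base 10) 30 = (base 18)1C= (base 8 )36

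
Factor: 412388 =2^2 * 131^1*787^1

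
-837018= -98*8541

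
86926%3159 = 1633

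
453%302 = 151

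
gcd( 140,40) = 20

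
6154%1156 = 374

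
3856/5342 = 1928/2671 = 0.72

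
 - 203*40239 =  - 8168517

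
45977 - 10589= 35388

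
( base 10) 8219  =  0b10000000011011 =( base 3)102021102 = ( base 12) 490b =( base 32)80R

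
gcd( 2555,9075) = 5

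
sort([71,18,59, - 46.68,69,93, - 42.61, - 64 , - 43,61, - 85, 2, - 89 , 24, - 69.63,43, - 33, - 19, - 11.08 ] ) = [ - 89 , - 85, - 69.63, - 64, - 46.68, - 43, - 42.61, - 33, - 19 ,-11.08,  2, 18,24,  43,59,61, 69, 71,  93]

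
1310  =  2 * 655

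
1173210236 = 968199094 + 205011142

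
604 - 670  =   - 66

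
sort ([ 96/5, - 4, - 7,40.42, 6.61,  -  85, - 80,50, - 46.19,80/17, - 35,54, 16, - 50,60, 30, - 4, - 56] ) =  [ - 85, - 80, - 56, - 50,-46.19,-35,-7, - 4,  -  4, 80/17,  6.61,16,96/5,30,40.42, 50,54,60 ] 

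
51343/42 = 1222 + 19/42 = 1222.45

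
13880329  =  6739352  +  7140977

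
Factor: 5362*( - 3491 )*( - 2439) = 45655011738 = 2^1*3^2*7^1*271^1*383^1*3491^1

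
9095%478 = 13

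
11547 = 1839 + 9708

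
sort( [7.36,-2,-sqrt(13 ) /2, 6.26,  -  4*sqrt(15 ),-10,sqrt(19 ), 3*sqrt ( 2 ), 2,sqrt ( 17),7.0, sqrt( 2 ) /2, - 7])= [-4 * sqrt(15 ), - 10, - 7 , - 2, -sqrt(13) /2 , sqrt( 2) /2, 2, sqrt( 17), 3 * sqrt(2),sqrt ( 19 ), 6.26, 7.0, 7.36]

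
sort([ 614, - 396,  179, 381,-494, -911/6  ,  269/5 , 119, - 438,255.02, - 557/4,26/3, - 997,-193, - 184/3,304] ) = [ - 997 , - 494,-438 ,  -  396, - 193 ,-911/6,  -  557/4, - 184/3,26/3,269/5,119,179, 255.02 , 304, 381,614] 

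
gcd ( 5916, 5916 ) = 5916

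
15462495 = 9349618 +6112877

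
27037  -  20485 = 6552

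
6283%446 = 39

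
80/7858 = 40/3929 =0.01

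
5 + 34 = 39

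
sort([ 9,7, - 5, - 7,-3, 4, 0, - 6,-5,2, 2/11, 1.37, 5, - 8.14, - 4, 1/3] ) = [-8.14, - 7, - 6,-5, - 5  ,-4, - 3, 0 , 2/11, 1/3,1.37, 2,4,5, 7, 9 ]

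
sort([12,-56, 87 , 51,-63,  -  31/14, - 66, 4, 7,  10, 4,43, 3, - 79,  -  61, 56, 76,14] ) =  [-79,-66, - 63, - 61, - 56 ,-31/14,  3,4,4, 7, 10,12, 14,43 , 51, 56, 76  ,  87]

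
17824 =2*8912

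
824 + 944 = 1768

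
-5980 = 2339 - 8319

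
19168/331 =57 + 301/331  =  57.91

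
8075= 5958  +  2117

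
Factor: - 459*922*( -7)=2962386 = 2^1 *3^3*7^1*17^1*461^1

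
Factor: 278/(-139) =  - 2^1 =-  2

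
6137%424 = 201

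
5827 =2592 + 3235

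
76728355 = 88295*869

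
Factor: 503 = 503^1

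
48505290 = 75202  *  645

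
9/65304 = 1/7256 = 0.00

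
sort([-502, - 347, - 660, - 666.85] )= [-666.85,-660,-502,-347 ] 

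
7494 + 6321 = 13815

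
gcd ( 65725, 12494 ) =1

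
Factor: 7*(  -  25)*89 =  - 15575 = - 5^2*7^1*89^1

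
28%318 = 28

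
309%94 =27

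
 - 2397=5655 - 8052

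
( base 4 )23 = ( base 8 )13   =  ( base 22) b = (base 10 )11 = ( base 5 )21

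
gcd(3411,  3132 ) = 9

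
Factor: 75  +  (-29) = 2^1*23^1=46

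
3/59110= 3/59110 = 0.00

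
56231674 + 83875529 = 140107203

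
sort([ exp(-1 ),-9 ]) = [ - 9,exp ( -1 )]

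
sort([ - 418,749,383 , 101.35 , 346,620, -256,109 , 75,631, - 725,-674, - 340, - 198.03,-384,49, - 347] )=[ -725, - 674, -418,-384,-347, - 340, - 256, - 198.03 , 49,  75, 101.35, 109,346,383 , 620,631,749] 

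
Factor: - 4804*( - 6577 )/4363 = 31595908/4363 = 2^2*1201^1*4363^( - 1 )*6577^1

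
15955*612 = 9764460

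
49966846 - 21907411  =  28059435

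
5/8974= 5/8974 = 0.00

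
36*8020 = 288720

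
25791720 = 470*54876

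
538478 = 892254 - 353776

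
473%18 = 5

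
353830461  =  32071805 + 321758656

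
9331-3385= 5946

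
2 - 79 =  - 77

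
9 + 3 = 12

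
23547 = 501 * 47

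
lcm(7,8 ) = 56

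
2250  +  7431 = 9681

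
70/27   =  70/27 = 2.59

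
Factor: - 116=- 2^2*29^1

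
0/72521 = 0 = 0.00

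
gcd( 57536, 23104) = 64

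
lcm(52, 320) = 4160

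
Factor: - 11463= - 3^1*3821^1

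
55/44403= 55/44403 = 0.00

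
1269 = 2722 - 1453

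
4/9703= 4/9703 = 0.00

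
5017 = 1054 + 3963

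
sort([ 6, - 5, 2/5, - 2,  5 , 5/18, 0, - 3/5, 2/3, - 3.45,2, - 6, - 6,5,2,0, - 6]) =[ - 6, - 6, - 6, - 5, - 3.45, - 2,  -  3/5,0, 0,5/18,2/5,2/3, 2,  2, 5,5,6]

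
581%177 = 50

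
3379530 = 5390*627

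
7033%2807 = 1419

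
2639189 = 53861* 49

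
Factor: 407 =11^1*37^1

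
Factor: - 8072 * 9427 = -2^3*11^1*857^1*1009^1 =- 76094744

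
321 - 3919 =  - 3598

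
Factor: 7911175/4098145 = 5^1 * 71^1*4457^1 *819629^( - 1 ) = 1582235/819629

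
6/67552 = 3/33776 = 0.00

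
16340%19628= 16340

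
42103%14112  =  13879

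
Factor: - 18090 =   -  2^1*3^3*5^1 * 67^1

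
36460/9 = 4051 + 1/9  =  4051.11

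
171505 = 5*34301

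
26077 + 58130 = 84207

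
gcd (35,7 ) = 7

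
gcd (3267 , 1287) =99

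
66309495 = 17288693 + 49020802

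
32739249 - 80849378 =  - 48110129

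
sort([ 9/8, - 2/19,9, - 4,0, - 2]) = [ - 4,-2,  -  2/19,0,9/8,9]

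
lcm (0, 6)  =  0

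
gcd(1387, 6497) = 73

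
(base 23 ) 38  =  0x4d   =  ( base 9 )85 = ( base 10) 77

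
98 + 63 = 161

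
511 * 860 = 439460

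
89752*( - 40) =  - 3590080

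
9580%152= 4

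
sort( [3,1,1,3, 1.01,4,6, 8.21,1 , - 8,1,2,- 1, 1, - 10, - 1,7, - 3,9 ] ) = [-10, - 8 , - 3, - 1, - 1, 1,  1,1,1,1,1.01, 2, 3, 3,4,6,7, 8.21, 9]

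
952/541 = 952/541=   1.76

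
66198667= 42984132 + 23214535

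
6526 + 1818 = 8344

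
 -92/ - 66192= 23/16548= 0.00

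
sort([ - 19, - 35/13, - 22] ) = [ - 22, - 19, - 35/13] 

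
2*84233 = 168466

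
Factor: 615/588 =205/196 = 2^(-2)*5^1*7^(- 2 )*41^1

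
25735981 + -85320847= - 59584866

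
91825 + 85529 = 177354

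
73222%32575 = 8072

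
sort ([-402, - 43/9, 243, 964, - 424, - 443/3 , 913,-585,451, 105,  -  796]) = [ - 796, -585 , - 424, - 402,-443/3,-43/9,105 , 243 , 451, 913,964]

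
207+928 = 1135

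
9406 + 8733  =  18139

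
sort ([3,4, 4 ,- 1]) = [ - 1,3,4,4]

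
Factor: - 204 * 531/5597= -108324/5597 = - 2^2*3^3*17^1* 29^(-1 )*59^1*193^( - 1) 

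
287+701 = 988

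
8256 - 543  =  7713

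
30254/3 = 30254/3 = 10084.67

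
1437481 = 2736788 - 1299307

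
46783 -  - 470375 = 517158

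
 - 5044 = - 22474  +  17430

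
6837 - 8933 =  - 2096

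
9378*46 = 431388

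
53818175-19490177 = 34327998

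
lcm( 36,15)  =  180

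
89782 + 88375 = 178157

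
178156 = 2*89078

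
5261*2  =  10522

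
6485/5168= 6485/5168= 1.25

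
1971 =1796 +175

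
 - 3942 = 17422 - 21364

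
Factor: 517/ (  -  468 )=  - 2^( - 2) * 3^( - 2 )*11^1 *13^(-1 )*  47^1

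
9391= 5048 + 4343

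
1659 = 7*237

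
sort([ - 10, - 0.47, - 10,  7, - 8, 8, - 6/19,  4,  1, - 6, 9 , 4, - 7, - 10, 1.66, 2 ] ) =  [-10, - 10,  -  10,-8, - 7, - 6, - 0.47,-6/19, 1,1.66,2, 4 , 4,7, 8, 9] 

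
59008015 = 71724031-12716016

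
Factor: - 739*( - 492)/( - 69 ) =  - 2^2*23^ (  -  1)*41^1*739^1   =  - 121196/23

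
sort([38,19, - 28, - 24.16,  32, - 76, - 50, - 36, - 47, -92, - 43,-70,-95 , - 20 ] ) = [ - 95, - 92,-76, - 70, - 50, -47, - 43, - 36, - 28, -24.16,-20,19,32,38]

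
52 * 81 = 4212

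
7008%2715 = 1578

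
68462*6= 410772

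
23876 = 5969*4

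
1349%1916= 1349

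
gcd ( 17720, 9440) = 40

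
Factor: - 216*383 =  - 2^3* 3^3 * 383^1= -82728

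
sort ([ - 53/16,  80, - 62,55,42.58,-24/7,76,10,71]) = [ - 62, - 24/7,  -  53/16, 10,42.58,55,71 , 76 , 80 ]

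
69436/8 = 8679+1/2 = 8679.50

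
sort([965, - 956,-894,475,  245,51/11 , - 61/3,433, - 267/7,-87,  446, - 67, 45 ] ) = [ - 956, - 894 , - 87, - 67,-267/7,-61/3,51/11 , 45,245,433,446, 475,965]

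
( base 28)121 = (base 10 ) 841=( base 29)100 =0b1101001001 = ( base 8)1511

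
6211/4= 1552 + 3/4 =1552.75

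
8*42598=340784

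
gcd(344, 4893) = 1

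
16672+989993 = 1006665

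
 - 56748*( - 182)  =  10328136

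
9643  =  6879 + 2764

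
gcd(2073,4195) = 1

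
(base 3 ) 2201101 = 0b11110111101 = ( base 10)1981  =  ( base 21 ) 4a7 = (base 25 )346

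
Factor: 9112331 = 9112331^1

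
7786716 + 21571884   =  29358600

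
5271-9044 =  - 3773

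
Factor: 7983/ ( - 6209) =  - 3^2*7^(  -  1) =- 9/7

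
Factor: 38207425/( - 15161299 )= - 5^2*919^1*1663^1*15161299^( - 1) 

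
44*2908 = 127952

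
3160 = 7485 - 4325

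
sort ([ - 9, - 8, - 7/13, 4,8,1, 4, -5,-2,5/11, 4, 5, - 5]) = [ - 9 , - 8, - 5, - 5, - 2, - 7/13,5/11, 1 , 4,4,4,5, 8] 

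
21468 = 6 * 3578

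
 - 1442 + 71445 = 70003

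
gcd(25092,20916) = 36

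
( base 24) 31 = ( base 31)2b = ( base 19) 3G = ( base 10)73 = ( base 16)49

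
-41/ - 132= 41/132 = 0.31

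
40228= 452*89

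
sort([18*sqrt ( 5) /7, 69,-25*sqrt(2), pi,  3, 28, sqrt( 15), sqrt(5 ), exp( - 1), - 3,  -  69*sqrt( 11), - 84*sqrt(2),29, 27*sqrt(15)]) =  [-69 * sqrt( 11 ), -84*sqrt(2 ),-25*sqrt(2 ), - 3, exp( - 1), sqrt ( 5),3,pi, sqrt(15),18*sqrt(5 ) /7, 28 , 29,69,27*sqrt( 15)] 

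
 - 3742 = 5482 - 9224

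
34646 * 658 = 22797068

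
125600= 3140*40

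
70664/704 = 100 + 3/8=100.38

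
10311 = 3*3437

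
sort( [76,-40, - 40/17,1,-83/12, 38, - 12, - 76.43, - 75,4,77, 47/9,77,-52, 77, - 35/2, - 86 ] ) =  [ - 86, - 76.43,-75  , - 52 , - 40,-35/2, -12,  -  83/12, - 40/17,1, 4,  47/9,38,76, 77, 77, 77] 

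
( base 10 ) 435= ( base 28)ff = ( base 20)11f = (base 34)cr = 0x1b3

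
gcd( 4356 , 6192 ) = 36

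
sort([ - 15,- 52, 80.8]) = [-52, - 15,80.8 ]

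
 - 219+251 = 32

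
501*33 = 16533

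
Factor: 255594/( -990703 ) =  - 2^1*3^1*7^ ( - 1 )*41^1 * 1039^1*141529^( - 1)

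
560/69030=56/6903  =  0.01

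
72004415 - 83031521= - 11027106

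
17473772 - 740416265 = -722942493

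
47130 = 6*7855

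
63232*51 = 3224832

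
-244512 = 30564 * ( -8)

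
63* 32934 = 2074842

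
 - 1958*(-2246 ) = 4397668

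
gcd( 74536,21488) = 8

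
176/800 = 11/50 = 0.22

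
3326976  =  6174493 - 2847517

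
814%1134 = 814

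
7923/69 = 114  +  19/23 = 114.83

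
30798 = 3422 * 9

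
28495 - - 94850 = 123345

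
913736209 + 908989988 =1822726197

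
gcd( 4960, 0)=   4960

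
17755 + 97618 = 115373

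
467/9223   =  467/9223=0.05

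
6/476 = 3/238 = 0.01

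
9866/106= 93 + 4/53  =  93.08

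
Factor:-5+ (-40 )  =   - 45 =-3^2*5^1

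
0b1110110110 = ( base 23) 1I7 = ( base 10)950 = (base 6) 4222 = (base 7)2525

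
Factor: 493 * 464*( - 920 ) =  - 210451840= - 2^7 * 5^1*17^1*23^1*29^2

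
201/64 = 3 + 9/64 =3.14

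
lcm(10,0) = 0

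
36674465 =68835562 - 32161097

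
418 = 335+83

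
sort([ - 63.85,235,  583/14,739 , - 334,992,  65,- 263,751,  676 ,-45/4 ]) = [ - 334, - 263 , - 63.85, - 45/4,583/14, 65, 235,676, 739 , 751,992 ]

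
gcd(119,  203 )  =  7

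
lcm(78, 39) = 78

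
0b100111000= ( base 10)312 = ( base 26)c0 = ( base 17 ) 116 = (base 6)1240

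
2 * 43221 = 86442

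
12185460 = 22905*532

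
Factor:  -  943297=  - 151^1*6247^1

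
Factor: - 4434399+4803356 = 368957^1 = 368957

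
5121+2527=7648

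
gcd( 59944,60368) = 8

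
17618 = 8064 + 9554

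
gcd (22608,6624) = 144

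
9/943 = 9/943 = 0.01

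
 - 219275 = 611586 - 830861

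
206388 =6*34398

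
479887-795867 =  - 315980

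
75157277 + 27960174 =103117451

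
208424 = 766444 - 558020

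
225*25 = 5625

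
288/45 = 32/5 = 6.40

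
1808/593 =3 + 29/593 = 3.05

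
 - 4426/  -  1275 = 3 + 601/1275  =  3.47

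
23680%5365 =2220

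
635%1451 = 635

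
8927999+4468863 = 13396862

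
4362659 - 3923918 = 438741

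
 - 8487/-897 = 123/13 = 9.46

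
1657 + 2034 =3691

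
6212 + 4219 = 10431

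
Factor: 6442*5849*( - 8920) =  - 336098981360 = -2^4*5^1*223^1*3221^1 * 5849^1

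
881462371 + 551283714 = 1432746085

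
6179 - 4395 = 1784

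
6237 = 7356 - 1119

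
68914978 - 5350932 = 63564046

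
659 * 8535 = 5624565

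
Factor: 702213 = 3^1* 23^1*10177^1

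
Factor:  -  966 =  - 2^1*  3^1*7^1*23^1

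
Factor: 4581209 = 23^1*409^1*487^1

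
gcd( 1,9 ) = 1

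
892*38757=34571244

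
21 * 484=10164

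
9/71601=3/23867 = 0.00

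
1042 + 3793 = 4835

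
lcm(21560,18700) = 1832600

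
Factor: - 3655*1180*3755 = - 2^2 * 5^3*17^1*43^1*59^1*751^1  =  -  16194939500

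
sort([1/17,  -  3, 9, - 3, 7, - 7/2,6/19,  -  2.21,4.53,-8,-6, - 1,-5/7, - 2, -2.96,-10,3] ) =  [ - 10, - 8, - 6,-7/2, - 3, - 3, - 2.96,- 2.21 ,  -  2, - 1, -5/7, 1/17,6/19, 3,  4.53, 7, 9]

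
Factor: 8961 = 3^1*29^1*103^1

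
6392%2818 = 756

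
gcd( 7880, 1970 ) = 1970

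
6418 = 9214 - 2796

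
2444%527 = 336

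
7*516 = 3612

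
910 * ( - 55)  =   - 50050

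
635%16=11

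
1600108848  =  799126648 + 800982200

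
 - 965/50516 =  - 965/50516 = -0.02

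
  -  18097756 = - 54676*331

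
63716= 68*937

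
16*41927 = 670832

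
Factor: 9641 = 31^1*311^1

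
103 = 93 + 10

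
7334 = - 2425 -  - 9759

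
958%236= 14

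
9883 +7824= 17707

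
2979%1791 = 1188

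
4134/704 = 5 + 307/352 = 5.87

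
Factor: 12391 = 12391^1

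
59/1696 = 59/1696 = 0.03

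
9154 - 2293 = 6861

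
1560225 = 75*20803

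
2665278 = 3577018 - 911740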